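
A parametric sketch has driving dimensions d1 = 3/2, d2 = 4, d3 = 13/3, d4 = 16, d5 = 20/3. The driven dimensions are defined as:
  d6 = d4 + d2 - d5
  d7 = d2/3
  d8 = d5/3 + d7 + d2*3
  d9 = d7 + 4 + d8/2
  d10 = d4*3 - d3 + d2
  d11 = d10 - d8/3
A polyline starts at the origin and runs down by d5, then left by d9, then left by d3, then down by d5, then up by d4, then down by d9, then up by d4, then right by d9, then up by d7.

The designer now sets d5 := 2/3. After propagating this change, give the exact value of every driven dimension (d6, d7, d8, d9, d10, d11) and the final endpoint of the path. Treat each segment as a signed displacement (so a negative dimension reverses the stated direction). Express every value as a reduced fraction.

Apply edit: d5 := 2/3
  d6 = d4 + d2 - d5 = 58/3
  d7 = d2/3 = 4/3
  d8 = d5/3 + d7 + d2*3 = 122/9
  d9 = d7 + 4 + d8/2 = 109/9
  d10 = d4*3 - d3 + d2 = 143/3
  d11 = d10 - d8/3 = 1165/27
Walk from origin (0, 0):
  seg 1: down by d5 = 2/3 → (0, -2/3)
  seg 2: left by d9 = 109/9 → (-109/9, -2/3)
  seg 3: left by d3 = 13/3 → (-148/9, -2/3)
  seg 4: down by d5 = 2/3 → (-148/9, -4/3)
  seg 5: up by d4 = 16 → (-148/9, 44/3)
  seg 6: down by d9 = 109/9 → (-148/9, 23/9)
  seg 7: up by d4 = 16 → (-148/9, 167/9)
  seg 8: right by d9 = 109/9 → (-13/3, 167/9)
  seg 9: up by d7 = 4/3 → (-13/3, 179/9)

d6 = 58/3
d7 = 4/3
d8 = 122/9
d9 = 109/9
d10 = 143/3
d11 = 1165/27
endpoint = (-13/3, 179/9)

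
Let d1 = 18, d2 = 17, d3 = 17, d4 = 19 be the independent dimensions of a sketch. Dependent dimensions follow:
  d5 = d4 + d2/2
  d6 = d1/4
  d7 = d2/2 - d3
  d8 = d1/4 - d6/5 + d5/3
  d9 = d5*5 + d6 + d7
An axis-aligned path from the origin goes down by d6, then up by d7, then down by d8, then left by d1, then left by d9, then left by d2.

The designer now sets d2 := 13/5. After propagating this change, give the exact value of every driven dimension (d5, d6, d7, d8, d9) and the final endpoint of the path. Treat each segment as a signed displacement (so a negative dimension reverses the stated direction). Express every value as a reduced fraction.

Apply edit: d2 := 13/5
  d5 = d4 + d2/2 = 203/10
  d6 = d1/4 = 9/2
  d7 = d2/2 - d3 = -157/10
  d8 = d1/4 - d6/5 + d5/3 = 311/30
  d9 = d5*5 + d6 + d7 = 903/10
Walk from origin (0, 0):
  seg 1: down by d6 = 9/2 → (0, -9/2)
  seg 2: up by d7 = -157/10 → (0, -101/5)
  seg 3: down by d8 = 311/30 → (0, -917/30)
  seg 4: left by d1 = 18 → (-18, -917/30)
  seg 5: left by d9 = 903/10 → (-1083/10, -917/30)
  seg 6: left by d2 = 13/5 → (-1109/10, -917/30)

d5 = 203/10
d6 = 9/2
d7 = -157/10
d8 = 311/30
d9 = 903/10
endpoint = (-1109/10, -917/30)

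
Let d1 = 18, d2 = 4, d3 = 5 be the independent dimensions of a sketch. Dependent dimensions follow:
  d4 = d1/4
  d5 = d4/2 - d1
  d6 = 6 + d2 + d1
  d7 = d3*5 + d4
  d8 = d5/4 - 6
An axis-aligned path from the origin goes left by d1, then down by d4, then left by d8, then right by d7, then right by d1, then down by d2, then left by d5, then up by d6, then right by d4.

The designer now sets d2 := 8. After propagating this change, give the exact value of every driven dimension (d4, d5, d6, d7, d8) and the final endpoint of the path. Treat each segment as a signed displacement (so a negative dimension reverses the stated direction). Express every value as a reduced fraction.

Apply edit: d2 := 8
  d4 = d1/4 = 9/2
  d5 = d4/2 - d1 = -63/4
  d6 = 6 + d2 + d1 = 32
  d7 = d3*5 + d4 = 59/2
  d8 = d5/4 - 6 = -159/16
Walk from origin (0, 0):
  seg 1: left by d1 = 18 → (-18, 0)
  seg 2: down by d4 = 9/2 → (-18, -9/2)
  seg 3: left by d8 = -159/16 → (-129/16, -9/2)
  seg 4: right by d7 = 59/2 → (343/16, -9/2)
  seg 5: right by d1 = 18 → (631/16, -9/2)
  seg 6: down by d2 = 8 → (631/16, -25/2)
  seg 7: left by d5 = -63/4 → (883/16, -25/2)
  seg 8: up by d6 = 32 → (883/16, 39/2)
  seg 9: right by d4 = 9/2 → (955/16, 39/2)

d4 = 9/2
d5 = -63/4
d6 = 32
d7 = 59/2
d8 = -159/16
endpoint = (955/16, 39/2)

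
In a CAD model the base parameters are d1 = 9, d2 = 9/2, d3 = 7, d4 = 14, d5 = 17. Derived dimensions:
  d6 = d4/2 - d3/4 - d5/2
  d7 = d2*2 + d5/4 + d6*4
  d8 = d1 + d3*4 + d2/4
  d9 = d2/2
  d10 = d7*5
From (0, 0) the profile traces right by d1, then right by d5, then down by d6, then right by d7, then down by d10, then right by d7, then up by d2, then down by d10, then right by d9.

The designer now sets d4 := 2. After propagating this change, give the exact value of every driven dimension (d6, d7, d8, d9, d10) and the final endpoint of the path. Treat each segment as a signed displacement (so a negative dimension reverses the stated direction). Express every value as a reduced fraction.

Apply edit: d4 := 2
  d6 = d4/2 - d3/4 - d5/2 = -37/4
  d7 = d2*2 + d5/4 + d6*4 = -95/4
  d8 = d1 + d3*4 + d2/4 = 305/8
  d9 = d2/2 = 9/4
  d10 = d7*5 = -475/4
Walk from origin (0, 0):
  seg 1: right by d1 = 9 → (9, 0)
  seg 2: right by d5 = 17 → (26, 0)
  seg 3: down by d6 = -37/4 → (26, 37/4)
  seg 4: right by d7 = -95/4 → (9/4, 37/4)
  seg 5: down by d10 = -475/4 → (9/4, 128)
  seg 6: right by d7 = -95/4 → (-43/2, 128)
  seg 7: up by d2 = 9/2 → (-43/2, 265/2)
  seg 8: down by d10 = -475/4 → (-43/2, 1005/4)
  seg 9: right by d9 = 9/4 → (-77/4, 1005/4)

d6 = -37/4
d7 = -95/4
d8 = 305/8
d9 = 9/4
d10 = -475/4
endpoint = (-77/4, 1005/4)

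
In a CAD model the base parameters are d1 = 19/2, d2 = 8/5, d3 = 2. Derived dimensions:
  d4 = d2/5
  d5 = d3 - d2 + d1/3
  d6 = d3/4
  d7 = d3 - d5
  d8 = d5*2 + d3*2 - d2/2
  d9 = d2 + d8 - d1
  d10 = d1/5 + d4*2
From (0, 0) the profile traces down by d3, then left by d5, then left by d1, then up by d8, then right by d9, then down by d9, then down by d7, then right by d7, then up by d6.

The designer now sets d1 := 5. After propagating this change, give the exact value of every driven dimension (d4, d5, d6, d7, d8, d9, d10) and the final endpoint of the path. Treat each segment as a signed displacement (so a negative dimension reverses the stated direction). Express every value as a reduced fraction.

d4 = 8/25
d5 = 31/15
d6 = 1/2
d7 = -1/15
d8 = 22/3
d9 = 59/15
d10 = 41/25
endpoint = (-16/5, 59/30)

Apply edit: d1 := 5
  d4 = d2/5 = 8/25
  d5 = d3 - d2 + d1/3 = 31/15
  d6 = d3/4 = 1/2
  d7 = d3 - d5 = -1/15
  d8 = d5*2 + d3*2 - d2/2 = 22/3
  d9 = d2 + d8 - d1 = 59/15
  d10 = d1/5 + d4*2 = 41/25
Walk from origin (0, 0):
  seg 1: down by d3 = 2 → (0, -2)
  seg 2: left by d5 = 31/15 → (-31/15, -2)
  seg 3: left by d1 = 5 → (-106/15, -2)
  seg 4: up by d8 = 22/3 → (-106/15, 16/3)
  seg 5: right by d9 = 59/15 → (-47/15, 16/3)
  seg 6: down by d9 = 59/15 → (-47/15, 7/5)
  seg 7: down by d7 = -1/15 → (-47/15, 22/15)
  seg 8: right by d7 = -1/15 → (-16/5, 22/15)
  seg 9: up by d6 = 1/2 → (-16/5, 59/30)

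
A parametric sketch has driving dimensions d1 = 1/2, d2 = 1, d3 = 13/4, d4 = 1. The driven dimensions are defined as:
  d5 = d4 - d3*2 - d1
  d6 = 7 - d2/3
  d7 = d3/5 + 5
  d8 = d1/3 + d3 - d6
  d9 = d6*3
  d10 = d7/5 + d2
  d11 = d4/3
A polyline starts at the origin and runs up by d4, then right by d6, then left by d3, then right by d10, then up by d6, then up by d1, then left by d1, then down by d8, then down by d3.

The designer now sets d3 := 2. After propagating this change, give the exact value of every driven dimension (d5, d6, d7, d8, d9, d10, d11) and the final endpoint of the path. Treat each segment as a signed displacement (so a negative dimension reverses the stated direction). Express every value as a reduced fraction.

d5 = -7/2
d6 = 20/3
d7 = 27/5
d8 = -9/2
d9 = 20
d10 = 52/25
d11 = 1/3
endpoint = (937/150, 32/3)

Apply edit: d3 := 2
  d5 = d4 - d3*2 - d1 = -7/2
  d6 = 7 - d2/3 = 20/3
  d7 = d3/5 + 5 = 27/5
  d8 = d1/3 + d3 - d6 = -9/2
  d9 = d6*3 = 20
  d10 = d7/5 + d2 = 52/25
  d11 = d4/3 = 1/3
Walk from origin (0, 0):
  seg 1: up by d4 = 1 → (0, 1)
  seg 2: right by d6 = 20/3 → (20/3, 1)
  seg 3: left by d3 = 2 → (14/3, 1)
  seg 4: right by d10 = 52/25 → (506/75, 1)
  seg 5: up by d6 = 20/3 → (506/75, 23/3)
  seg 6: up by d1 = 1/2 → (506/75, 49/6)
  seg 7: left by d1 = 1/2 → (937/150, 49/6)
  seg 8: down by d8 = -9/2 → (937/150, 38/3)
  seg 9: down by d3 = 2 → (937/150, 32/3)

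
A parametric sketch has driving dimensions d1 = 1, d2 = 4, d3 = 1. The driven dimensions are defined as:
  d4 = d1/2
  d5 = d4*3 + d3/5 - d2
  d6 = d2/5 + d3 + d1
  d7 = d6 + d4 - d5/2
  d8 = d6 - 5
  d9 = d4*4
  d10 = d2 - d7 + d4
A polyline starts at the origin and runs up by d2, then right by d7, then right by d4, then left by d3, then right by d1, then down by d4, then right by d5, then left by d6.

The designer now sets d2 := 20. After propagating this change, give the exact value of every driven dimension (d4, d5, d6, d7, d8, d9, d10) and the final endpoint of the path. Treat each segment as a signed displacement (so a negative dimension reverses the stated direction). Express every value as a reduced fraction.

d4 = 1/2
d5 = -183/10
d6 = 6
d7 = 313/20
d8 = 1
d9 = 2
d10 = 97/20
endpoint = (-163/20, 39/2)

Apply edit: d2 := 20
  d4 = d1/2 = 1/2
  d5 = d4*3 + d3/5 - d2 = -183/10
  d6 = d2/5 + d3 + d1 = 6
  d7 = d6 + d4 - d5/2 = 313/20
  d8 = d6 - 5 = 1
  d9 = d4*4 = 2
  d10 = d2 - d7 + d4 = 97/20
Walk from origin (0, 0):
  seg 1: up by d2 = 20 → (0, 20)
  seg 2: right by d7 = 313/20 → (313/20, 20)
  seg 3: right by d4 = 1/2 → (323/20, 20)
  seg 4: left by d3 = 1 → (303/20, 20)
  seg 5: right by d1 = 1 → (323/20, 20)
  seg 6: down by d4 = 1/2 → (323/20, 39/2)
  seg 7: right by d5 = -183/10 → (-43/20, 39/2)
  seg 8: left by d6 = 6 → (-163/20, 39/2)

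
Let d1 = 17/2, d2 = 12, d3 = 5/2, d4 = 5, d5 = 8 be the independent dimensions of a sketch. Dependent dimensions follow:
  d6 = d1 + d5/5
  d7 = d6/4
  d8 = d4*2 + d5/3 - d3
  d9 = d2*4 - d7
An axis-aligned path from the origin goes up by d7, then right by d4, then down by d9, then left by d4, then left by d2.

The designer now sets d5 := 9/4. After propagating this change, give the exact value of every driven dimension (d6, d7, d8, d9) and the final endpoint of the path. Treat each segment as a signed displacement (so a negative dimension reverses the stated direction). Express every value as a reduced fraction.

d6 = 179/20
d7 = 179/80
d8 = 33/4
d9 = 3661/80
endpoint = (-12, -1741/40)

Apply edit: d5 := 9/4
  d6 = d1 + d5/5 = 179/20
  d7 = d6/4 = 179/80
  d8 = d4*2 + d5/3 - d3 = 33/4
  d9 = d2*4 - d7 = 3661/80
Walk from origin (0, 0):
  seg 1: up by d7 = 179/80 → (0, 179/80)
  seg 2: right by d4 = 5 → (5, 179/80)
  seg 3: down by d9 = 3661/80 → (5, -1741/40)
  seg 4: left by d4 = 5 → (0, -1741/40)
  seg 5: left by d2 = 12 → (-12, -1741/40)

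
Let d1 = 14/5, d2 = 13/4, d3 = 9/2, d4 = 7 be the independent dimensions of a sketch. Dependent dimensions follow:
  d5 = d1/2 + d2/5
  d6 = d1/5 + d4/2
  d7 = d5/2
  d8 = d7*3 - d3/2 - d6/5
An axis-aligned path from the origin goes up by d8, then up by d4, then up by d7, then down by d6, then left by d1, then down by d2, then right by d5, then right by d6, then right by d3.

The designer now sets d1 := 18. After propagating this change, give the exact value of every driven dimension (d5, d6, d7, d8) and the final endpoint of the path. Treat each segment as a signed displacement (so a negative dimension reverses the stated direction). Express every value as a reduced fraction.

Apply edit: d1 := 18
  d5 = d1/2 + d2/5 = 193/20
  d6 = d1/5 + d4/2 = 71/10
  d7 = d5/2 = 193/40
  d8 = d7*3 - d3/2 - d6/5 = 2161/200
Walk from origin (0, 0):
  seg 1: up by d8 = 2161/200 → (0, 2161/200)
  seg 2: up by d4 = 7 → (0, 3561/200)
  seg 3: up by d7 = 193/40 → (0, 2263/100)
  seg 4: down by d6 = 71/10 → (0, 1553/100)
  seg 5: left by d1 = 18 → (-18, 1553/100)
  seg 6: down by d2 = 13/4 → (-18, 307/25)
  seg 7: right by d5 = 193/20 → (-167/20, 307/25)
  seg 8: right by d6 = 71/10 → (-5/4, 307/25)
  seg 9: right by d3 = 9/2 → (13/4, 307/25)

d5 = 193/20
d6 = 71/10
d7 = 193/40
d8 = 2161/200
endpoint = (13/4, 307/25)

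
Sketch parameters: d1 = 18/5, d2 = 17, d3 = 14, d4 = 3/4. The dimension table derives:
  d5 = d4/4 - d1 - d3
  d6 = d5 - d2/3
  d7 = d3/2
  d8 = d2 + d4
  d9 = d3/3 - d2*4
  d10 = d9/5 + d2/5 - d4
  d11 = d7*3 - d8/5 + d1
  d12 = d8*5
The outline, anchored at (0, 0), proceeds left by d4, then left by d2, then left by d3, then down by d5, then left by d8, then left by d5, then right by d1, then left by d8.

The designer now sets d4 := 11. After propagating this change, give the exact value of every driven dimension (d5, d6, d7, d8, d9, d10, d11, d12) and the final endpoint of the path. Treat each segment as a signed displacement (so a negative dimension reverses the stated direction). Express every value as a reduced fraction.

Apply edit: d4 := 11
  d5 = d4/4 - d1 - d3 = -297/20
  d6 = d5 - d2/3 = -1231/60
  d7 = d3/2 = 7
  d8 = d2 + d4 = 28
  d9 = d3/3 - d2*4 = -190/3
  d10 = d9/5 + d2/5 - d4 = -304/15
  d11 = d7*3 - d8/5 + d1 = 19
  d12 = d8*5 = 140
Walk from origin (0, 0):
  seg 1: left by d4 = 11 → (-11, 0)
  seg 2: left by d2 = 17 → (-28, 0)
  seg 3: left by d3 = 14 → (-42, 0)
  seg 4: down by d5 = -297/20 → (-42, 297/20)
  seg 5: left by d8 = 28 → (-70, 297/20)
  seg 6: left by d5 = -297/20 → (-1103/20, 297/20)
  seg 7: right by d1 = 18/5 → (-1031/20, 297/20)
  seg 8: left by d8 = 28 → (-1591/20, 297/20)

d5 = -297/20
d6 = -1231/60
d7 = 7
d8 = 28
d9 = -190/3
d10 = -304/15
d11 = 19
d12 = 140
endpoint = (-1591/20, 297/20)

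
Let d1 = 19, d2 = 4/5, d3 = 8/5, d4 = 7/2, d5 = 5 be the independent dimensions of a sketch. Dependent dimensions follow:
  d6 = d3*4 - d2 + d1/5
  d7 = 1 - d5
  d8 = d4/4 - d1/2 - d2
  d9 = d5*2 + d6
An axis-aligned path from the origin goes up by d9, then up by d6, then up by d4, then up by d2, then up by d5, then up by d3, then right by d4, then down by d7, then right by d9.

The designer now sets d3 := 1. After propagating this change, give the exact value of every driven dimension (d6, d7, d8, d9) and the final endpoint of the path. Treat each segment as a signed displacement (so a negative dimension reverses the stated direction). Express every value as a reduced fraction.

d6 = 7
d7 = -4
d8 = -377/40
d9 = 17
endpoint = (41/2, 383/10)

Apply edit: d3 := 1
  d6 = d3*4 - d2 + d1/5 = 7
  d7 = 1 - d5 = -4
  d8 = d4/4 - d1/2 - d2 = -377/40
  d9 = d5*2 + d6 = 17
Walk from origin (0, 0):
  seg 1: up by d9 = 17 → (0, 17)
  seg 2: up by d6 = 7 → (0, 24)
  seg 3: up by d4 = 7/2 → (0, 55/2)
  seg 4: up by d2 = 4/5 → (0, 283/10)
  seg 5: up by d5 = 5 → (0, 333/10)
  seg 6: up by d3 = 1 → (0, 343/10)
  seg 7: right by d4 = 7/2 → (7/2, 343/10)
  seg 8: down by d7 = -4 → (7/2, 383/10)
  seg 9: right by d9 = 17 → (41/2, 383/10)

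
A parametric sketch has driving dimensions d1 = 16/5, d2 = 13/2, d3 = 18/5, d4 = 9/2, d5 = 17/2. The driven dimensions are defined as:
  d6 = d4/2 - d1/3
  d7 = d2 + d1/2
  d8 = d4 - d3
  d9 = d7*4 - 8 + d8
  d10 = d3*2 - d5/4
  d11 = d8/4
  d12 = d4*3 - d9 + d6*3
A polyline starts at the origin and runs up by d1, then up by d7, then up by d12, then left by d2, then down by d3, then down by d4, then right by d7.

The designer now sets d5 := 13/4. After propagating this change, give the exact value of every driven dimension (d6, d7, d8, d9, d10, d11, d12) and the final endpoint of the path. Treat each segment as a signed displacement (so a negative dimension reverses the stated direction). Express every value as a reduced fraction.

Apply edit: d5 := 13/4
  d6 = d4/2 - d1/3 = 71/60
  d7 = d2 + d1/2 = 81/10
  d8 = d4 - d3 = 9/10
  d9 = d7*4 - 8 + d8 = 253/10
  d10 = d3*2 - d5/4 = 511/80
  d11 = d8/4 = 9/40
  d12 = d4*3 - d9 + d6*3 = -33/4
Walk from origin (0, 0):
  seg 1: up by d1 = 16/5 → (0, 16/5)
  seg 2: up by d7 = 81/10 → (0, 113/10)
  seg 3: up by d12 = -33/4 → (0, 61/20)
  seg 4: left by d2 = 13/2 → (-13/2, 61/20)
  seg 5: down by d3 = 18/5 → (-13/2, -11/20)
  seg 6: down by d4 = 9/2 → (-13/2, -101/20)
  seg 7: right by d7 = 81/10 → (8/5, -101/20)

d6 = 71/60
d7 = 81/10
d8 = 9/10
d9 = 253/10
d10 = 511/80
d11 = 9/40
d12 = -33/4
endpoint = (8/5, -101/20)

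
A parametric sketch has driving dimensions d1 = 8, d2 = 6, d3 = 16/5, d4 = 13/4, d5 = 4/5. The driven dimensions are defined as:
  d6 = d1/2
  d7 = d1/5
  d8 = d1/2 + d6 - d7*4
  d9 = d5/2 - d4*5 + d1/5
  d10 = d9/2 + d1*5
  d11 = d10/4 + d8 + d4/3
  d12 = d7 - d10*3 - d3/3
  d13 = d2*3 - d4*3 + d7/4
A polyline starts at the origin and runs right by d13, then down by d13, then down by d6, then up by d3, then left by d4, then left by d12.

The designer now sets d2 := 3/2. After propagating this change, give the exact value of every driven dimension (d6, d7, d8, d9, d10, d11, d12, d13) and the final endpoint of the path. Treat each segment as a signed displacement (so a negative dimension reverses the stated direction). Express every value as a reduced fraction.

Apply edit: d2 := 3/2
  d6 = d1/2 = 4
  d7 = d1/5 = 8/5
  d8 = d1/2 + d6 - d7*4 = 8/5
  d9 = d5/2 - d4*5 + d1/5 = -57/4
  d10 = d9/2 + d1*5 = 263/8
  d11 = d10/4 + d8 + d4/3 = 5233/480
  d12 = d7 - d10*3 - d3/3 = -11771/120
  d13 = d2*3 - d4*3 + d7/4 = -97/20
Walk from origin (0, 0):
  seg 1: right by d13 = -97/20 → (-97/20, 0)
  seg 2: down by d13 = -97/20 → (-97/20, 97/20)
  seg 3: down by d6 = 4 → (-97/20, 17/20)
  seg 4: up by d3 = 16/5 → (-97/20, 81/20)
  seg 5: left by d4 = 13/4 → (-81/10, 81/20)
  seg 6: left by d12 = -11771/120 → (10799/120, 81/20)

d6 = 4
d7 = 8/5
d8 = 8/5
d9 = -57/4
d10 = 263/8
d11 = 5233/480
d12 = -11771/120
d13 = -97/20
endpoint = (10799/120, 81/20)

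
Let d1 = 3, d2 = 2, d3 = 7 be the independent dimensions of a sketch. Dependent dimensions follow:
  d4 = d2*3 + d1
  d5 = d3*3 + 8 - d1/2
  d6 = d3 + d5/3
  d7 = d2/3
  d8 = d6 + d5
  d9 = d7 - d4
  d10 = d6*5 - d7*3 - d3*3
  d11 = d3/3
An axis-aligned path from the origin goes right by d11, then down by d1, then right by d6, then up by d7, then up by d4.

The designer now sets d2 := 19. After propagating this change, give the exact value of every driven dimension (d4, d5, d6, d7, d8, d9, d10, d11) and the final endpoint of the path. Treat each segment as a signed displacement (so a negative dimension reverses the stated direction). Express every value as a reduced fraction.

d4 = 60
d5 = 55/2
d6 = 97/6
d7 = 19/3
d8 = 131/3
d9 = -161/3
d10 = 245/6
d11 = 7/3
endpoint = (37/2, 190/3)

Apply edit: d2 := 19
  d4 = d2*3 + d1 = 60
  d5 = d3*3 + 8 - d1/2 = 55/2
  d6 = d3 + d5/3 = 97/6
  d7 = d2/3 = 19/3
  d8 = d6 + d5 = 131/3
  d9 = d7 - d4 = -161/3
  d10 = d6*5 - d7*3 - d3*3 = 245/6
  d11 = d3/3 = 7/3
Walk from origin (0, 0):
  seg 1: right by d11 = 7/3 → (7/3, 0)
  seg 2: down by d1 = 3 → (7/3, -3)
  seg 3: right by d6 = 97/6 → (37/2, -3)
  seg 4: up by d7 = 19/3 → (37/2, 10/3)
  seg 5: up by d4 = 60 → (37/2, 190/3)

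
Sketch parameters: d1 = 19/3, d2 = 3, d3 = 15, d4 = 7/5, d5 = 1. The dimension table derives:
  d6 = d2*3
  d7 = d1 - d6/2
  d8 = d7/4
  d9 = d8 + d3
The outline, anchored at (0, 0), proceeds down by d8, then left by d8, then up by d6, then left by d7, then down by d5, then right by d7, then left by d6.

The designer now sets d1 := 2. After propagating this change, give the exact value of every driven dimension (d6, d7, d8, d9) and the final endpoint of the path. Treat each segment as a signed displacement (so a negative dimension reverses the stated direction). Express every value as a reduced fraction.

Apply edit: d1 := 2
  d6 = d2*3 = 9
  d7 = d1 - d6/2 = -5/2
  d8 = d7/4 = -5/8
  d9 = d8 + d3 = 115/8
Walk from origin (0, 0):
  seg 1: down by d8 = -5/8 → (0, 5/8)
  seg 2: left by d8 = -5/8 → (5/8, 5/8)
  seg 3: up by d6 = 9 → (5/8, 77/8)
  seg 4: left by d7 = -5/2 → (25/8, 77/8)
  seg 5: down by d5 = 1 → (25/8, 69/8)
  seg 6: right by d7 = -5/2 → (5/8, 69/8)
  seg 7: left by d6 = 9 → (-67/8, 69/8)

d6 = 9
d7 = -5/2
d8 = -5/8
d9 = 115/8
endpoint = (-67/8, 69/8)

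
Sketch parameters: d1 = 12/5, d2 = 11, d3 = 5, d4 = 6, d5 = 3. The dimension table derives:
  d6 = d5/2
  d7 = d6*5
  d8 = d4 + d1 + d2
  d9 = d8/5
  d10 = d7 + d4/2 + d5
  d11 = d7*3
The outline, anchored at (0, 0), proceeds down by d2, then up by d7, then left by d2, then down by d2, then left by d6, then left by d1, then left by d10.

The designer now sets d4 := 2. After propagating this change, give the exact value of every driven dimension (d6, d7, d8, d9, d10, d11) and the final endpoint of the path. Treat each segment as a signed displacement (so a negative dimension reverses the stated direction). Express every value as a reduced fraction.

Apply edit: d4 := 2
  d6 = d5/2 = 3/2
  d7 = d6*5 = 15/2
  d8 = d4 + d1 + d2 = 77/5
  d9 = d8/5 = 77/25
  d10 = d7 + d4/2 + d5 = 23/2
  d11 = d7*3 = 45/2
Walk from origin (0, 0):
  seg 1: down by d2 = 11 → (0, -11)
  seg 2: up by d7 = 15/2 → (0, -7/2)
  seg 3: left by d2 = 11 → (-11, -7/2)
  seg 4: down by d2 = 11 → (-11, -29/2)
  seg 5: left by d6 = 3/2 → (-25/2, -29/2)
  seg 6: left by d1 = 12/5 → (-149/10, -29/2)
  seg 7: left by d10 = 23/2 → (-132/5, -29/2)

d6 = 3/2
d7 = 15/2
d8 = 77/5
d9 = 77/25
d10 = 23/2
d11 = 45/2
endpoint = (-132/5, -29/2)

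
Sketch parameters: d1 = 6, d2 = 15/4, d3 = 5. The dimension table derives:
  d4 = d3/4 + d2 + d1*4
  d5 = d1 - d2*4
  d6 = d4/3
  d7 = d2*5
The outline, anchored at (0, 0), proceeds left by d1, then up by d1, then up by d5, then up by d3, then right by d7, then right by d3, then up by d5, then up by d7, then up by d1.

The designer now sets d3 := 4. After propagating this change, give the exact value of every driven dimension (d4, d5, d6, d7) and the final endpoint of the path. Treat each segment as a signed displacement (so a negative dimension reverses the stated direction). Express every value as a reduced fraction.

d4 = 115/4
d5 = -9
d6 = 115/12
d7 = 75/4
endpoint = (67/4, 67/4)

Apply edit: d3 := 4
  d4 = d3/4 + d2 + d1*4 = 115/4
  d5 = d1 - d2*4 = -9
  d6 = d4/3 = 115/12
  d7 = d2*5 = 75/4
Walk from origin (0, 0):
  seg 1: left by d1 = 6 → (-6, 0)
  seg 2: up by d1 = 6 → (-6, 6)
  seg 3: up by d5 = -9 → (-6, -3)
  seg 4: up by d3 = 4 → (-6, 1)
  seg 5: right by d7 = 75/4 → (51/4, 1)
  seg 6: right by d3 = 4 → (67/4, 1)
  seg 7: up by d5 = -9 → (67/4, -8)
  seg 8: up by d7 = 75/4 → (67/4, 43/4)
  seg 9: up by d1 = 6 → (67/4, 67/4)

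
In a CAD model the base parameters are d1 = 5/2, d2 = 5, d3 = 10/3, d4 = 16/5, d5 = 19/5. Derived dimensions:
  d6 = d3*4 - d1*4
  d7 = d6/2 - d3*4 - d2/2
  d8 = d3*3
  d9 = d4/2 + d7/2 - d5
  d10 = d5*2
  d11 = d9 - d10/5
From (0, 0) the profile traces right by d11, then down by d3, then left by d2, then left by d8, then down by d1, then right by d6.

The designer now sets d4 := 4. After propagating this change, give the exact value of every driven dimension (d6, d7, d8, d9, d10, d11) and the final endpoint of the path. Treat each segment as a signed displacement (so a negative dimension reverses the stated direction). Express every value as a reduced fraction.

Apply edit: d4 := 4
  d6 = d3*4 - d1*4 = 10/3
  d7 = d6/2 - d3*4 - d2/2 = -85/6
  d8 = d3*3 = 10
  d9 = d4/2 + d7/2 - d5 = -533/60
  d10 = d5*2 = 38/5
  d11 = d9 - d10/5 = -3121/300
Walk from origin (0, 0):
  seg 1: right by d11 = -3121/300 → (-3121/300, 0)
  seg 2: down by d3 = 10/3 → (-3121/300, -10/3)
  seg 3: left by d2 = 5 → (-4621/300, -10/3)
  seg 4: left by d8 = 10 → (-7621/300, -10/3)
  seg 5: down by d1 = 5/2 → (-7621/300, -35/6)
  seg 6: right by d6 = 10/3 → (-2207/100, -35/6)

d6 = 10/3
d7 = -85/6
d8 = 10
d9 = -533/60
d10 = 38/5
d11 = -3121/300
endpoint = (-2207/100, -35/6)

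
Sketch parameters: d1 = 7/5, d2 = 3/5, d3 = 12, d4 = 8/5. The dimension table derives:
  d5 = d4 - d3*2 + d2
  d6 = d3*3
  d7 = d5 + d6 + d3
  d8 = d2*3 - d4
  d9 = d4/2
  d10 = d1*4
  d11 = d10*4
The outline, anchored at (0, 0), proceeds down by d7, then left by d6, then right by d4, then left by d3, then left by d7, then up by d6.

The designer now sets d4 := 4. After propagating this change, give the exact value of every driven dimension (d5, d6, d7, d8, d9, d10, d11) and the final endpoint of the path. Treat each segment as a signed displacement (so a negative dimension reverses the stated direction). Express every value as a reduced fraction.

Apply edit: d4 := 4
  d5 = d4 - d3*2 + d2 = -97/5
  d6 = d3*3 = 36
  d7 = d5 + d6 + d3 = 143/5
  d8 = d2*3 - d4 = -11/5
  d9 = d4/2 = 2
  d10 = d1*4 = 28/5
  d11 = d10*4 = 112/5
Walk from origin (0, 0):
  seg 1: down by d7 = 143/5 → (0, -143/5)
  seg 2: left by d6 = 36 → (-36, -143/5)
  seg 3: right by d4 = 4 → (-32, -143/5)
  seg 4: left by d3 = 12 → (-44, -143/5)
  seg 5: left by d7 = 143/5 → (-363/5, -143/5)
  seg 6: up by d6 = 36 → (-363/5, 37/5)

d5 = -97/5
d6 = 36
d7 = 143/5
d8 = -11/5
d9 = 2
d10 = 28/5
d11 = 112/5
endpoint = (-363/5, 37/5)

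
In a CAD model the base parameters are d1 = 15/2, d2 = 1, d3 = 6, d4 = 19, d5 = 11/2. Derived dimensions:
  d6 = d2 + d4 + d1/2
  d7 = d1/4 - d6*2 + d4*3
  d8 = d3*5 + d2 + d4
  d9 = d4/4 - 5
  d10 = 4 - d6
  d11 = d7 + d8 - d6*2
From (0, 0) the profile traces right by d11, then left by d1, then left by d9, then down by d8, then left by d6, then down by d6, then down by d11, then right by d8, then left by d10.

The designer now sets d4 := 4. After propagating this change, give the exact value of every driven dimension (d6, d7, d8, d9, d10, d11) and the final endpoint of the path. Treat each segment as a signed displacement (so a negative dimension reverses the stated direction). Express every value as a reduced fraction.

Apply edit: d4 := 4
  d6 = d2 + d4 + d1/2 = 35/4
  d7 = d1/4 - d6*2 + d4*3 = -29/8
  d8 = d3*5 + d2 + d4 = 35
  d9 = d4/4 - 5 = -4
  d10 = 4 - d6 = -19/4
  d11 = d7 + d8 - d6*2 = 111/8
Walk from origin (0, 0):
  seg 1: right by d11 = 111/8 → (111/8, 0)
  seg 2: left by d1 = 15/2 → (51/8, 0)
  seg 3: left by d9 = -4 → (83/8, 0)
  seg 4: down by d8 = 35 → (83/8, -35)
  seg 5: left by d6 = 35/4 → (13/8, -35)
  seg 6: down by d6 = 35/4 → (13/8, -175/4)
  seg 7: down by d11 = 111/8 → (13/8, -461/8)
  seg 8: right by d8 = 35 → (293/8, -461/8)
  seg 9: left by d10 = -19/4 → (331/8, -461/8)

d6 = 35/4
d7 = -29/8
d8 = 35
d9 = -4
d10 = -19/4
d11 = 111/8
endpoint = (331/8, -461/8)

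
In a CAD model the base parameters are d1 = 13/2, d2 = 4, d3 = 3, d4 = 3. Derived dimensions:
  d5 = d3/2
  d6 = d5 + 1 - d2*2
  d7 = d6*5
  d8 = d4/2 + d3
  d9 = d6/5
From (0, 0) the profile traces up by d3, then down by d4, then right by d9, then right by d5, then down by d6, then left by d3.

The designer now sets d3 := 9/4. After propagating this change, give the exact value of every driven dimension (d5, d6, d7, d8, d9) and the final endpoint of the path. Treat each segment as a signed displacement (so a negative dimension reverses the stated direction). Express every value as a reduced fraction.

Apply edit: d3 := 9/4
  d5 = d3/2 = 9/8
  d6 = d5 + 1 - d2*2 = -47/8
  d7 = d6*5 = -235/8
  d8 = d4/2 + d3 = 15/4
  d9 = d6/5 = -47/40
Walk from origin (0, 0):
  seg 1: up by d3 = 9/4 → (0, 9/4)
  seg 2: down by d4 = 3 → (0, -3/4)
  seg 3: right by d9 = -47/40 → (-47/40, -3/4)
  seg 4: right by d5 = 9/8 → (-1/20, -3/4)
  seg 5: down by d6 = -47/8 → (-1/20, 41/8)
  seg 6: left by d3 = 9/4 → (-23/10, 41/8)

d5 = 9/8
d6 = -47/8
d7 = -235/8
d8 = 15/4
d9 = -47/40
endpoint = (-23/10, 41/8)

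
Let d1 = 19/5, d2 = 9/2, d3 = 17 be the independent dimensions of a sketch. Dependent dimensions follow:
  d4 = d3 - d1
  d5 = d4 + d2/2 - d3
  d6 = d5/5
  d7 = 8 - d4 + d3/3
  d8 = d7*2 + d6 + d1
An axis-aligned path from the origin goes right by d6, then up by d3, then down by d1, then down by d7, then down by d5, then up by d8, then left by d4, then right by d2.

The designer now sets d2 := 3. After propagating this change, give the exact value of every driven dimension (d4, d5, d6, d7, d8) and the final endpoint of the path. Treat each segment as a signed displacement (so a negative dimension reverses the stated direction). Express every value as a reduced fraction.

d4 = 66/5
d5 = -23/10
d6 = -23/50
d7 = 7/15
d8 = 641/150
endpoint = (-533/50, 1448/75)

Apply edit: d2 := 3
  d4 = d3 - d1 = 66/5
  d5 = d4 + d2/2 - d3 = -23/10
  d6 = d5/5 = -23/50
  d7 = 8 - d4 + d3/3 = 7/15
  d8 = d7*2 + d6 + d1 = 641/150
Walk from origin (0, 0):
  seg 1: right by d6 = -23/50 → (-23/50, 0)
  seg 2: up by d3 = 17 → (-23/50, 17)
  seg 3: down by d1 = 19/5 → (-23/50, 66/5)
  seg 4: down by d7 = 7/15 → (-23/50, 191/15)
  seg 5: down by d5 = -23/10 → (-23/50, 451/30)
  seg 6: up by d8 = 641/150 → (-23/50, 1448/75)
  seg 7: left by d4 = 66/5 → (-683/50, 1448/75)
  seg 8: right by d2 = 3 → (-533/50, 1448/75)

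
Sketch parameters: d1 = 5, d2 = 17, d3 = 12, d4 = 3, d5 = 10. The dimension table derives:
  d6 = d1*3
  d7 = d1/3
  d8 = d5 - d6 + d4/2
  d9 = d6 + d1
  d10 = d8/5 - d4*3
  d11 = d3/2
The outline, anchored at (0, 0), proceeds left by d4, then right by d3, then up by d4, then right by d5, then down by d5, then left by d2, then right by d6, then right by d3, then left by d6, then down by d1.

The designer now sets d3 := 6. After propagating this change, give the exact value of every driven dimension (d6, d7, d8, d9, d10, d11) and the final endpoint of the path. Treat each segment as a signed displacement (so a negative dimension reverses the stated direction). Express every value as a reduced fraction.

d6 = 15
d7 = 5/3
d8 = -7/2
d9 = 20
d10 = -97/10
d11 = 3
endpoint = (2, -12)

Apply edit: d3 := 6
  d6 = d1*3 = 15
  d7 = d1/3 = 5/3
  d8 = d5 - d6 + d4/2 = -7/2
  d9 = d6 + d1 = 20
  d10 = d8/5 - d4*3 = -97/10
  d11 = d3/2 = 3
Walk from origin (0, 0):
  seg 1: left by d4 = 3 → (-3, 0)
  seg 2: right by d3 = 6 → (3, 0)
  seg 3: up by d4 = 3 → (3, 3)
  seg 4: right by d5 = 10 → (13, 3)
  seg 5: down by d5 = 10 → (13, -7)
  seg 6: left by d2 = 17 → (-4, -7)
  seg 7: right by d6 = 15 → (11, -7)
  seg 8: right by d3 = 6 → (17, -7)
  seg 9: left by d6 = 15 → (2, -7)
  seg 10: down by d1 = 5 → (2, -12)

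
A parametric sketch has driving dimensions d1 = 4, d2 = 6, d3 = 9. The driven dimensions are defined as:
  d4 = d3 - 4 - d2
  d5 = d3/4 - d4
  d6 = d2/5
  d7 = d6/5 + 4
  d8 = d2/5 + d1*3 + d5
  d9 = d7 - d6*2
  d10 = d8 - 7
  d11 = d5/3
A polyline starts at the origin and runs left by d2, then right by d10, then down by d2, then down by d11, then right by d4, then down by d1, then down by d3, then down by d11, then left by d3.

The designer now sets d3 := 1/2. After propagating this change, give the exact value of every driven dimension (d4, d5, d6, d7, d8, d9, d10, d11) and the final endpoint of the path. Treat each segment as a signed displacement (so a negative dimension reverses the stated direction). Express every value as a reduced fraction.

d4 = -19/2
d5 = 77/8
d6 = 6/5
d7 = 106/25
d8 = 913/40
d9 = 46/25
d10 = 633/40
d11 = 77/24
endpoint = (-7/40, -203/12)

Apply edit: d3 := 1/2
  d4 = d3 - 4 - d2 = -19/2
  d5 = d3/4 - d4 = 77/8
  d6 = d2/5 = 6/5
  d7 = d6/5 + 4 = 106/25
  d8 = d2/5 + d1*3 + d5 = 913/40
  d9 = d7 - d6*2 = 46/25
  d10 = d8 - 7 = 633/40
  d11 = d5/3 = 77/24
Walk from origin (0, 0):
  seg 1: left by d2 = 6 → (-6, 0)
  seg 2: right by d10 = 633/40 → (393/40, 0)
  seg 3: down by d2 = 6 → (393/40, -6)
  seg 4: down by d11 = 77/24 → (393/40, -221/24)
  seg 5: right by d4 = -19/2 → (13/40, -221/24)
  seg 6: down by d1 = 4 → (13/40, -317/24)
  seg 7: down by d3 = 1/2 → (13/40, -329/24)
  seg 8: down by d11 = 77/24 → (13/40, -203/12)
  seg 9: left by d3 = 1/2 → (-7/40, -203/12)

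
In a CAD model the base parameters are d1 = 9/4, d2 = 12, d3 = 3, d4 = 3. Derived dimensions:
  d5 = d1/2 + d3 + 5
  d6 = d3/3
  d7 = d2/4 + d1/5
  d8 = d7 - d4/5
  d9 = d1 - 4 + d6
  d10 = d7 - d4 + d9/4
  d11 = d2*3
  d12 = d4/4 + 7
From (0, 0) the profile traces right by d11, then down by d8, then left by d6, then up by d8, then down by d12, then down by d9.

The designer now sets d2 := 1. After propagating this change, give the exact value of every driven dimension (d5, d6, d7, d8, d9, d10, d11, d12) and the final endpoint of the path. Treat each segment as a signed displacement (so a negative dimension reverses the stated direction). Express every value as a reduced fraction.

Apply edit: d2 := 1
  d5 = d1/2 + d3 + 5 = 73/8
  d6 = d3/3 = 1
  d7 = d2/4 + d1/5 = 7/10
  d8 = d7 - d4/5 = 1/10
  d9 = d1 - 4 + d6 = -3/4
  d10 = d7 - d4 + d9/4 = -199/80
  d11 = d2*3 = 3
  d12 = d4/4 + 7 = 31/4
Walk from origin (0, 0):
  seg 1: right by d11 = 3 → (3, 0)
  seg 2: down by d8 = 1/10 → (3, -1/10)
  seg 3: left by d6 = 1 → (2, -1/10)
  seg 4: up by d8 = 1/10 → (2, 0)
  seg 5: down by d12 = 31/4 → (2, -31/4)
  seg 6: down by d9 = -3/4 → (2, -7)

d5 = 73/8
d6 = 1
d7 = 7/10
d8 = 1/10
d9 = -3/4
d10 = -199/80
d11 = 3
d12 = 31/4
endpoint = (2, -7)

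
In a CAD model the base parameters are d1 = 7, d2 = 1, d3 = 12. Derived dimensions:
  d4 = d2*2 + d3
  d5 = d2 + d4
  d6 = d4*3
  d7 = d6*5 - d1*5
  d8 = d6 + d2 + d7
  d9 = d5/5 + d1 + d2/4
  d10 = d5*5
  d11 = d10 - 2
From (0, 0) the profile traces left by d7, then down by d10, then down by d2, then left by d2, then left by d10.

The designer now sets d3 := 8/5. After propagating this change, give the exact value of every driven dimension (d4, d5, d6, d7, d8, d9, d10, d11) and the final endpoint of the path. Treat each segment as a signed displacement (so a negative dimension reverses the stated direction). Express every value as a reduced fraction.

Apply edit: d3 := 8/5
  d4 = d2*2 + d3 = 18/5
  d5 = d2 + d4 = 23/5
  d6 = d4*3 = 54/5
  d7 = d6*5 - d1*5 = 19
  d8 = d6 + d2 + d7 = 154/5
  d9 = d5/5 + d1 + d2/4 = 817/100
  d10 = d5*5 = 23
  d11 = d10 - 2 = 21
Walk from origin (0, 0):
  seg 1: left by d7 = 19 → (-19, 0)
  seg 2: down by d10 = 23 → (-19, -23)
  seg 3: down by d2 = 1 → (-19, -24)
  seg 4: left by d2 = 1 → (-20, -24)
  seg 5: left by d10 = 23 → (-43, -24)

d4 = 18/5
d5 = 23/5
d6 = 54/5
d7 = 19
d8 = 154/5
d9 = 817/100
d10 = 23
d11 = 21
endpoint = (-43, -24)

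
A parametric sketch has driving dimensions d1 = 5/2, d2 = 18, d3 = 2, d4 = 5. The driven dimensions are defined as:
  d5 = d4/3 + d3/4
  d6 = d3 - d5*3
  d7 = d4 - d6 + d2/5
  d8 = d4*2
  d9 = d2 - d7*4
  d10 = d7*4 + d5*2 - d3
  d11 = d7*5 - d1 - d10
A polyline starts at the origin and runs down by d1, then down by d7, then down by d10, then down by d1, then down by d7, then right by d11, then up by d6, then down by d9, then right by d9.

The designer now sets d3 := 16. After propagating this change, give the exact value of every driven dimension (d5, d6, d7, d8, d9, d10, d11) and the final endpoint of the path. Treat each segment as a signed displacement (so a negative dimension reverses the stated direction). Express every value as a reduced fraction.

d5 = 17/3
d6 = -1
d7 = 48/5
d8 = 10
d9 = -102/5
d10 = 506/15
d11 = 353/30
endpoint = (-259/30, -578/15)

Apply edit: d3 := 16
  d5 = d4/3 + d3/4 = 17/3
  d6 = d3 - d5*3 = -1
  d7 = d4 - d6 + d2/5 = 48/5
  d8 = d4*2 = 10
  d9 = d2 - d7*4 = -102/5
  d10 = d7*4 + d5*2 - d3 = 506/15
  d11 = d7*5 - d1 - d10 = 353/30
Walk from origin (0, 0):
  seg 1: down by d1 = 5/2 → (0, -5/2)
  seg 2: down by d7 = 48/5 → (0, -121/10)
  seg 3: down by d10 = 506/15 → (0, -275/6)
  seg 4: down by d1 = 5/2 → (0, -145/3)
  seg 5: down by d7 = 48/5 → (0, -869/15)
  seg 6: right by d11 = 353/30 → (353/30, -869/15)
  seg 7: up by d6 = -1 → (353/30, -884/15)
  seg 8: down by d9 = -102/5 → (353/30, -578/15)
  seg 9: right by d9 = -102/5 → (-259/30, -578/15)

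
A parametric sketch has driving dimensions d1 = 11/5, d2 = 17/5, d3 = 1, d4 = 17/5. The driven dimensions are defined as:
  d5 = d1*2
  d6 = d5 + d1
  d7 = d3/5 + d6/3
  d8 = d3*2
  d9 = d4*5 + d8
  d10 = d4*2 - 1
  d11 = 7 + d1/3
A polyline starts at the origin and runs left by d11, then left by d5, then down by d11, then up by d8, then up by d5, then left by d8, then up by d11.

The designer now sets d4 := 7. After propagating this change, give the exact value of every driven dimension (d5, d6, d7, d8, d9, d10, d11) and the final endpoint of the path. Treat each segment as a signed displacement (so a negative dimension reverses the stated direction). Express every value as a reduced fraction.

Apply edit: d4 := 7
  d5 = d1*2 = 22/5
  d6 = d5 + d1 = 33/5
  d7 = d3/5 + d6/3 = 12/5
  d8 = d3*2 = 2
  d9 = d4*5 + d8 = 37
  d10 = d4*2 - 1 = 13
  d11 = 7 + d1/3 = 116/15
Walk from origin (0, 0):
  seg 1: left by d11 = 116/15 → (-116/15, 0)
  seg 2: left by d5 = 22/5 → (-182/15, 0)
  seg 3: down by d11 = 116/15 → (-182/15, -116/15)
  seg 4: up by d8 = 2 → (-182/15, -86/15)
  seg 5: up by d5 = 22/5 → (-182/15, -4/3)
  seg 6: left by d8 = 2 → (-212/15, -4/3)
  seg 7: up by d11 = 116/15 → (-212/15, 32/5)

d5 = 22/5
d6 = 33/5
d7 = 12/5
d8 = 2
d9 = 37
d10 = 13
d11 = 116/15
endpoint = (-212/15, 32/5)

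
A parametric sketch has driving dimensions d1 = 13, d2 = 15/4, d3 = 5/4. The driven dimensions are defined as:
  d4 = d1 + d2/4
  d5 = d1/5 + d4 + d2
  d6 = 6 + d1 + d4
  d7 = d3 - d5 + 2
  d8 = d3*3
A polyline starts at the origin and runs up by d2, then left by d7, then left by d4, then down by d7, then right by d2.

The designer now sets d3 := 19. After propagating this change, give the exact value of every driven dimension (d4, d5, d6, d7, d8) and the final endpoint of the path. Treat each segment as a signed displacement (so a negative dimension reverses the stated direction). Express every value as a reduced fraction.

Apply edit: d3 := 19
  d4 = d1 + d2/4 = 223/16
  d5 = d1/5 + d4 + d2 = 1623/80
  d6 = 6 + d1 + d4 = 527/16
  d7 = d3 - d5 + 2 = 57/80
  d8 = d3*3 = 57
Walk from origin (0, 0):
  seg 1: up by d2 = 15/4 → (0, 15/4)
  seg 2: left by d7 = 57/80 → (-57/80, 15/4)
  seg 3: left by d4 = 223/16 → (-293/20, 15/4)
  seg 4: down by d7 = 57/80 → (-293/20, 243/80)
  seg 5: right by d2 = 15/4 → (-109/10, 243/80)

d4 = 223/16
d5 = 1623/80
d6 = 527/16
d7 = 57/80
d8 = 57
endpoint = (-109/10, 243/80)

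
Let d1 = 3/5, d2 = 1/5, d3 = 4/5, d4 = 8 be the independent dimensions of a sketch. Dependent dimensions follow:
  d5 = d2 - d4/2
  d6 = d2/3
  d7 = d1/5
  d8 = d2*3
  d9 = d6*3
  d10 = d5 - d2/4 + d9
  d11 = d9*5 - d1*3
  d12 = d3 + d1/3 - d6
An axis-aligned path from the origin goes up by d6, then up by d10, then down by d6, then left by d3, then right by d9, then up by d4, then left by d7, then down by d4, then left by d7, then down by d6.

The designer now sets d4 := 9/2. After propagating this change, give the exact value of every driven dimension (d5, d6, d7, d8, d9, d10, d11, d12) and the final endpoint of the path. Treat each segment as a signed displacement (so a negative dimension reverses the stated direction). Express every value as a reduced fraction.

d5 = -41/20
d6 = 1/15
d7 = 3/25
d8 = 3/5
d9 = 1/5
d10 = -19/10
d11 = -4/5
d12 = 14/15
endpoint = (-21/25, -59/30)

Apply edit: d4 := 9/2
  d5 = d2 - d4/2 = -41/20
  d6 = d2/3 = 1/15
  d7 = d1/5 = 3/25
  d8 = d2*3 = 3/5
  d9 = d6*3 = 1/5
  d10 = d5 - d2/4 + d9 = -19/10
  d11 = d9*5 - d1*3 = -4/5
  d12 = d3 + d1/3 - d6 = 14/15
Walk from origin (0, 0):
  seg 1: up by d6 = 1/15 → (0, 1/15)
  seg 2: up by d10 = -19/10 → (0, -11/6)
  seg 3: down by d6 = 1/15 → (0, -19/10)
  seg 4: left by d3 = 4/5 → (-4/5, -19/10)
  seg 5: right by d9 = 1/5 → (-3/5, -19/10)
  seg 6: up by d4 = 9/2 → (-3/5, 13/5)
  seg 7: left by d7 = 3/25 → (-18/25, 13/5)
  seg 8: down by d4 = 9/2 → (-18/25, -19/10)
  seg 9: left by d7 = 3/25 → (-21/25, -19/10)
  seg 10: down by d6 = 1/15 → (-21/25, -59/30)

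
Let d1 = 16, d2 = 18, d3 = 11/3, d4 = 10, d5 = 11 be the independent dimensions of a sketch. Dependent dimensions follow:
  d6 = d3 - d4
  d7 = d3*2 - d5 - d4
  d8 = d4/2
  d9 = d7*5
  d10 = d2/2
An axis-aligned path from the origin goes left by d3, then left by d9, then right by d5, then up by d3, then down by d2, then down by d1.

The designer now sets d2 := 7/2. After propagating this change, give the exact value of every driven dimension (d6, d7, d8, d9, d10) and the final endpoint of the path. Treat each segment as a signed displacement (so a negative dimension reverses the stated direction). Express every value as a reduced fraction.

Apply edit: d2 := 7/2
  d6 = d3 - d4 = -19/3
  d7 = d3*2 - d5 - d4 = -41/3
  d8 = d4/2 = 5
  d9 = d7*5 = -205/3
  d10 = d2/2 = 7/4
Walk from origin (0, 0):
  seg 1: left by d3 = 11/3 → (-11/3, 0)
  seg 2: left by d9 = -205/3 → (194/3, 0)
  seg 3: right by d5 = 11 → (227/3, 0)
  seg 4: up by d3 = 11/3 → (227/3, 11/3)
  seg 5: down by d2 = 7/2 → (227/3, 1/6)
  seg 6: down by d1 = 16 → (227/3, -95/6)

d6 = -19/3
d7 = -41/3
d8 = 5
d9 = -205/3
d10 = 7/4
endpoint = (227/3, -95/6)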